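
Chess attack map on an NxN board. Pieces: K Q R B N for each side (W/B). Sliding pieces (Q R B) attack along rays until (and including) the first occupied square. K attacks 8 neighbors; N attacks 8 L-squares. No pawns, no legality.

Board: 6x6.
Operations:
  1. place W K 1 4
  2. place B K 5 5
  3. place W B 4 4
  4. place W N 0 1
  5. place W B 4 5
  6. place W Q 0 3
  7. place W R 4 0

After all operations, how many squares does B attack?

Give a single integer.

Op 1: place WK@(1,4)
Op 2: place BK@(5,5)
Op 3: place WB@(4,4)
Op 4: place WN@(0,1)
Op 5: place WB@(4,5)
Op 6: place WQ@(0,3)
Op 7: place WR@(4,0)
Per-piece attacks for B:
  BK@(5,5): attacks (5,4) (4,5) (4,4)
Union (3 distinct): (4,4) (4,5) (5,4)

Answer: 3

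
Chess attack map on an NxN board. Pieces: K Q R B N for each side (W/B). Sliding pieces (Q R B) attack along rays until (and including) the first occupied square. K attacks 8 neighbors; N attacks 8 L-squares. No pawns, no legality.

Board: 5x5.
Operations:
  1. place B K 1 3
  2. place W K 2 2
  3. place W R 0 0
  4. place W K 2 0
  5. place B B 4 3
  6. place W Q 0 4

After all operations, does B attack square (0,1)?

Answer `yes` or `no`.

Answer: no

Derivation:
Op 1: place BK@(1,3)
Op 2: place WK@(2,2)
Op 3: place WR@(0,0)
Op 4: place WK@(2,0)
Op 5: place BB@(4,3)
Op 6: place WQ@(0,4)
Per-piece attacks for B:
  BK@(1,3): attacks (1,4) (1,2) (2,3) (0,3) (2,4) (2,2) (0,4) (0,2)
  BB@(4,3): attacks (3,4) (3,2) (2,1) (1,0)
B attacks (0,1): no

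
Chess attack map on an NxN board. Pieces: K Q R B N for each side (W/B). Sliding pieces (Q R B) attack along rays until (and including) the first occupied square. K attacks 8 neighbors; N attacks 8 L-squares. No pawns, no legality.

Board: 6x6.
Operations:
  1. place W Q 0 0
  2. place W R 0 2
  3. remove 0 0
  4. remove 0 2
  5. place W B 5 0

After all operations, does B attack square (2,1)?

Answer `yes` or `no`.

Op 1: place WQ@(0,0)
Op 2: place WR@(0,2)
Op 3: remove (0,0)
Op 4: remove (0,2)
Op 5: place WB@(5,0)
Per-piece attacks for B:
B attacks (2,1): no

Answer: no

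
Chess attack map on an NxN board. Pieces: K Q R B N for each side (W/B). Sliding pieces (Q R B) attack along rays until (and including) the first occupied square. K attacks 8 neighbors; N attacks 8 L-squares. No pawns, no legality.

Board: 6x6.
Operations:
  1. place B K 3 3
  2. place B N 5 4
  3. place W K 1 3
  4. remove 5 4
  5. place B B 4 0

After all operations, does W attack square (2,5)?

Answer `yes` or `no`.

Op 1: place BK@(3,3)
Op 2: place BN@(5,4)
Op 3: place WK@(1,3)
Op 4: remove (5,4)
Op 5: place BB@(4,0)
Per-piece attacks for W:
  WK@(1,3): attacks (1,4) (1,2) (2,3) (0,3) (2,4) (2,2) (0,4) (0,2)
W attacks (2,5): no

Answer: no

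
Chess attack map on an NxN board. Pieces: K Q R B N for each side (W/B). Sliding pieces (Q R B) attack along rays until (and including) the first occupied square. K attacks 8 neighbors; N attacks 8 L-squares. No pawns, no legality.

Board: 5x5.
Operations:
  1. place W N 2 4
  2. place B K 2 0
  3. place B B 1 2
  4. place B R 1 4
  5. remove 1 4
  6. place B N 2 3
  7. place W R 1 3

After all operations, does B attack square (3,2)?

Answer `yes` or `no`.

Answer: no

Derivation:
Op 1: place WN@(2,4)
Op 2: place BK@(2,0)
Op 3: place BB@(1,2)
Op 4: place BR@(1,4)
Op 5: remove (1,4)
Op 6: place BN@(2,3)
Op 7: place WR@(1,3)
Per-piece attacks for B:
  BB@(1,2): attacks (2,3) (2,1) (3,0) (0,3) (0,1) [ray(1,1) blocked at (2,3)]
  BK@(2,0): attacks (2,1) (3,0) (1,0) (3,1) (1,1)
  BN@(2,3): attacks (4,4) (0,4) (3,1) (4,2) (1,1) (0,2)
B attacks (3,2): no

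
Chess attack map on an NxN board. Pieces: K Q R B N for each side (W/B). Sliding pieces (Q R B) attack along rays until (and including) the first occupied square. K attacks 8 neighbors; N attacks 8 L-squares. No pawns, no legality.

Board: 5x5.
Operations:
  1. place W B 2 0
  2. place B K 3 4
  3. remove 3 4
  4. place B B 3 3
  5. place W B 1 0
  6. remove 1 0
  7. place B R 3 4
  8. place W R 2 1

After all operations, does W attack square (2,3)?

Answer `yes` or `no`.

Answer: yes

Derivation:
Op 1: place WB@(2,0)
Op 2: place BK@(3,4)
Op 3: remove (3,4)
Op 4: place BB@(3,3)
Op 5: place WB@(1,0)
Op 6: remove (1,0)
Op 7: place BR@(3,4)
Op 8: place WR@(2,1)
Per-piece attacks for W:
  WB@(2,0): attacks (3,1) (4,2) (1,1) (0,2)
  WR@(2,1): attacks (2,2) (2,3) (2,4) (2,0) (3,1) (4,1) (1,1) (0,1) [ray(0,-1) blocked at (2,0)]
W attacks (2,3): yes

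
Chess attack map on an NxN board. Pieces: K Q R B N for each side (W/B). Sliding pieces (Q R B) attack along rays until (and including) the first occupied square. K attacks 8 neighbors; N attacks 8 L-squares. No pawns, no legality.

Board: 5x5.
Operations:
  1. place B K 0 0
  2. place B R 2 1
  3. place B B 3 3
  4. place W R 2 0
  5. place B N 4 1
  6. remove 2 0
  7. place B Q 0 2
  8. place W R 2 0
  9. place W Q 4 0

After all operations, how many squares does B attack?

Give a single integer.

Answer: 18

Derivation:
Op 1: place BK@(0,0)
Op 2: place BR@(2,1)
Op 3: place BB@(3,3)
Op 4: place WR@(2,0)
Op 5: place BN@(4,1)
Op 6: remove (2,0)
Op 7: place BQ@(0,2)
Op 8: place WR@(2,0)
Op 9: place WQ@(4,0)
Per-piece attacks for B:
  BK@(0,0): attacks (0,1) (1,0) (1,1)
  BQ@(0,2): attacks (0,3) (0,4) (0,1) (0,0) (1,2) (2,2) (3,2) (4,2) (1,3) (2,4) (1,1) (2,0) [ray(0,-1) blocked at (0,0); ray(1,-1) blocked at (2,0)]
  BR@(2,1): attacks (2,2) (2,3) (2,4) (2,0) (3,1) (4,1) (1,1) (0,1) [ray(0,-1) blocked at (2,0); ray(1,0) blocked at (4,1)]
  BB@(3,3): attacks (4,4) (4,2) (2,4) (2,2) (1,1) (0,0) [ray(-1,-1) blocked at (0,0)]
  BN@(4,1): attacks (3,3) (2,2) (2,0)
Union (18 distinct): (0,0) (0,1) (0,3) (0,4) (1,0) (1,1) (1,2) (1,3) (2,0) (2,2) (2,3) (2,4) (3,1) (3,2) (3,3) (4,1) (4,2) (4,4)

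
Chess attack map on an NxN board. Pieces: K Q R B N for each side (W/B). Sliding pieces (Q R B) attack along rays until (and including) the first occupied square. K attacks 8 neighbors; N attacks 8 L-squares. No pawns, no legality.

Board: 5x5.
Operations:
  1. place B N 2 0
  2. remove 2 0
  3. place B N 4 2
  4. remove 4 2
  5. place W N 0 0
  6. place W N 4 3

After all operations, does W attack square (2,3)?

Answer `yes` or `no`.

Op 1: place BN@(2,0)
Op 2: remove (2,0)
Op 3: place BN@(4,2)
Op 4: remove (4,2)
Op 5: place WN@(0,0)
Op 6: place WN@(4,3)
Per-piece attacks for W:
  WN@(0,0): attacks (1,2) (2,1)
  WN@(4,3): attacks (2,4) (3,1) (2,2)
W attacks (2,3): no

Answer: no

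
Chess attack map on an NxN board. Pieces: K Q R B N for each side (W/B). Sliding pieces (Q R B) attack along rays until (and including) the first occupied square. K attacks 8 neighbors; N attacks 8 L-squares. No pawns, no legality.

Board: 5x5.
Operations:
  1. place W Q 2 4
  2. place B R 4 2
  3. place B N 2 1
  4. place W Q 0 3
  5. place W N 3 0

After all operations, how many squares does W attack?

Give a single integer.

Answer: 16

Derivation:
Op 1: place WQ@(2,4)
Op 2: place BR@(4,2)
Op 3: place BN@(2,1)
Op 4: place WQ@(0,3)
Op 5: place WN@(3,0)
Per-piece attacks for W:
  WQ@(0,3): attacks (0,4) (0,2) (0,1) (0,0) (1,3) (2,3) (3,3) (4,3) (1,4) (1,2) (2,1) [ray(1,-1) blocked at (2,1)]
  WQ@(2,4): attacks (2,3) (2,2) (2,1) (3,4) (4,4) (1,4) (0,4) (3,3) (4,2) (1,3) (0,2) [ray(0,-1) blocked at (2,1); ray(1,-1) blocked at (4,2)]
  WN@(3,0): attacks (4,2) (2,2) (1,1)
Union (16 distinct): (0,0) (0,1) (0,2) (0,4) (1,1) (1,2) (1,3) (1,4) (2,1) (2,2) (2,3) (3,3) (3,4) (4,2) (4,3) (4,4)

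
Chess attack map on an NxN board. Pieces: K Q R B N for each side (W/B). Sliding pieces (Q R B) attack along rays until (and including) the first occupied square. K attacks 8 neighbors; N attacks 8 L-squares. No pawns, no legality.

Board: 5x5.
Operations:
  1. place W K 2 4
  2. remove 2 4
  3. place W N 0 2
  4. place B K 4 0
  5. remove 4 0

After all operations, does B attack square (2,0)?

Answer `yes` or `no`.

Op 1: place WK@(2,4)
Op 2: remove (2,4)
Op 3: place WN@(0,2)
Op 4: place BK@(4,0)
Op 5: remove (4,0)
Per-piece attacks for B:
B attacks (2,0): no

Answer: no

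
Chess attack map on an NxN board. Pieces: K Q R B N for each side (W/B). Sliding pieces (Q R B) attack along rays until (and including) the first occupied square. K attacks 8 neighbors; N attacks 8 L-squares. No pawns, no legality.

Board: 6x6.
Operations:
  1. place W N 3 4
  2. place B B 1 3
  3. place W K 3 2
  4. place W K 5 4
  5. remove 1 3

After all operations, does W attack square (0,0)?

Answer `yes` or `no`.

Op 1: place WN@(3,4)
Op 2: place BB@(1,3)
Op 3: place WK@(3,2)
Op 4: place WK@(5,4)
Op 5: remove (1,3)
Per-piece attacks for W:
  WK@(3,2): attacks (3,3) (3,1) (4,2) (2,2) (4,3) (4,1) (2,3) (2,1)
  WN@(3,4): attacks (5,5) (1,5) (4,2) (5,3) (2,2) (1,3)
  WK@(5,4): attacks (5,5) (5,3) (4,4) (4,5) (4,3)
W attacks (0,0): no

Answer: no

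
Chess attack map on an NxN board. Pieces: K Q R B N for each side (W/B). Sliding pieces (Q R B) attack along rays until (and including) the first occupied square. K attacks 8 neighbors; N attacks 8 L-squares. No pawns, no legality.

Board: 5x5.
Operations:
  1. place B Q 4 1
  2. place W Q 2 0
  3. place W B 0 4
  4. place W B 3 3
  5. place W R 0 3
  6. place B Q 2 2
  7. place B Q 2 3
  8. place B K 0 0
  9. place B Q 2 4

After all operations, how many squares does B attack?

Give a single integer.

Answer: 25

Derivation:
Op 1: place BQ@(4,1)
Op 2: place WQ@(2,0)
Op 3: place WB@(0,4)
Op 4: place WB@(3,3)
Op 5: place WR@(0,3)
Op 6: place BQ@(2,2)
Op 7: place BQ@(2,3)
Op 8: place BK@(0,0)
Op 9: place BQ@(2,4)
Per-piece attacks for B:
  BK@(0,0): attacks (0,1) (1,0) (1,1)
  BQ@(2,2): attacks (2,3) (2,1) (2,0) (3,2) (4,2) (1,2) (0,2) (3,3) (3,1) (4,0) (1,3) (0,4) (1,1) (0,0) [ray(0,1) blocked at (2,3); ray(0,-1) blocked at (2,0); ray(1,1) blocked at (3,3); ray(-1,1) blocked at (0,4); ray(-1,-1) blocked at (0,0)]
  BQ@(2,3): attacks (2,4) (2,2) (3,3) (1,3) (0,3) (3,4) (3,2) (4,1) (1,4) (1,2) (0,1) [ray(0,1) blocked at (2,4); ray(0,-1) blocked at (2,2); ray(1,0) blocked at (3,3); ray(-1,0) blocked at (0,3); ray(1,-1) blocked at (4,1)]
  BQ@(2,4): attacks (2,3) (3,4) (4,4) (1,4) (0,4) (3,3) (1,3) (0,2) [ray(0,-1) blocked at (2,3); ray(-1,0) blocked at (0,4); ray(1,-1) blocked at (3,3)]
  BQ@(4,1): attacks (4,2) (4,3) (4,4) (4,0) (3,1) (2,1) (1,1) (0,1) (3,2) (2,3) (3,0) [ray(-1,1) blocked at (2,3)]
Union (25 distinct): (0,0) (0,1) (0,2) (0,3) (0,4) (1,0) (1,1) (1,2) (1,3) (1,4) (2,0) (2,1) (2,2) (2,3) (2,4) (3,0) (3,1) (3,2) (3,3) (3,4) (4,0) (4,1) (4,2) (4,3) (4,4)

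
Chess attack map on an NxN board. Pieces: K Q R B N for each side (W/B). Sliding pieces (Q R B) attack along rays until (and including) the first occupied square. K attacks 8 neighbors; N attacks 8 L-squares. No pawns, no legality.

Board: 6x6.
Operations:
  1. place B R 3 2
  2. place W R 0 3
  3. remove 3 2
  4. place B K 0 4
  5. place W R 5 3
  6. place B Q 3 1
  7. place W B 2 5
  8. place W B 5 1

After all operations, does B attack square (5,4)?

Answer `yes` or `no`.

Answer: no

Derivation:
Op 1: place BR@(3,2)
Op 2: place WR@(0,3)
Op 3: remove (3,2)
Op 4: place BK@(0,4)
Op 5: place WR@(5,3)
Op 6: place BQ@(3,1)
Op 7: place WB@(2,5)
Op 8: place WB@(5,1)
Per-piece attacks for B:
  BK@(0,4): attacks (0,5) (0,3) (1,4) (1,5) (1,3)
  BQ@(3,1): attacks (3,2) (3,3) (3,4) (3,5) (3,0) (4,1) (5,1) (2,1) (1,1) (0,1) (4,2) (5,3) (4,0) (2,2) (1,3) (0,4) (2,0) [ray(1,0) blocked at (5,1); ray(1,1) blocked at (5,3); ray(-1,1) blocked at (0,4)]
B attacks (5,4): no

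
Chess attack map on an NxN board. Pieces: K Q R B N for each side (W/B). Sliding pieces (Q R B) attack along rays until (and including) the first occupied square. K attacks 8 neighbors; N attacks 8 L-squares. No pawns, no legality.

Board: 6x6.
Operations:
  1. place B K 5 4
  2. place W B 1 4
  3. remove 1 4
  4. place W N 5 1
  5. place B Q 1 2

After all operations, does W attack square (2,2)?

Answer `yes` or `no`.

Op 1: place BK@(5,4)
Op 2: place WB@(1,4)
Op 3: remove (1,4)
Op 4: place WN@(5,1)
Op 5: place BQ@(1,2)
Per-piece attacks for W:
  WN@(5,1): attacks (4,3) (3,2) (3,0)
W attacks (2,2): no

Answer: no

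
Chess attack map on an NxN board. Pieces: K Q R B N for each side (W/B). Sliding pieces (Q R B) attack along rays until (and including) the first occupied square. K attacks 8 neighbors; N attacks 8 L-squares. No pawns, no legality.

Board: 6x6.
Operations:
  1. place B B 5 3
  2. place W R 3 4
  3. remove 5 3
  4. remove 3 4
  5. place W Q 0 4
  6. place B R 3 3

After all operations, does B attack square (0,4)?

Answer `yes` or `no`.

Answer: no

Derivation:
Op 1: place BB@(5,3)
Op 2: place WR@(3,4)
Op 3: remove (5,3)
Op 4: remove (3,4)
Op 5: place WQ@(0,4)
Op 6: place BR@(3,3)
Per-piece attacks for B:
  BR@(3,3): attacks (3,4) (3,5) (3,2) (3,1) (3,0) (4,3) (5,3) (2,3) (1,3) (0,3)
B attacks (0,4): no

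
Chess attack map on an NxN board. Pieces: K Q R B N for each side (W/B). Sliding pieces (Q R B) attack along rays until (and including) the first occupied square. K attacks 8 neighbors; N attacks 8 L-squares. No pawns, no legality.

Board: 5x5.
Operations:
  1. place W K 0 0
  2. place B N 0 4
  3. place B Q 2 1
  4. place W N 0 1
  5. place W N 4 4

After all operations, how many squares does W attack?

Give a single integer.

Op 1: place WK@(0,0)
Op 2: place BN@(0,4)
Op 3: place BQ@(2,1)
Op 4: place WN@(0,1)
Op 5: place WN@(4,4)
Per-piece attacks for W:
  WK@(0,0): attacks (0,1) (1,0) (1,1)
  WN@(0,1): attacks (1,3) (2,2) (2,0)
  WN@(4,4): attacks (3,2) (2,3)
Union (8 distinct): (0,1) (1,0) (1,1) (1,3) (2,0) (2,2) (2,3) (3,2)

Answer: 8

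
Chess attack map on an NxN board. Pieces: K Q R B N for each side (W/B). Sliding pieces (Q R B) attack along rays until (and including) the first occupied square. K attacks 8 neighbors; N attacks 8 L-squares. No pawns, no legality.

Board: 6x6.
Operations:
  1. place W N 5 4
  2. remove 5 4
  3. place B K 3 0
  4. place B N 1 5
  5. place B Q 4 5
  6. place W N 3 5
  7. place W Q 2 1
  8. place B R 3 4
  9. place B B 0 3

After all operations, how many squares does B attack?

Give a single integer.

Answer: 22

Derivation:
Op 1: place WN@(5,4)
Op 2: remove (5,4)
Op 3: place BK@(3,0)
Op 4: place BN@(1,5)
Op 5: place BQ@(4,5)
Op 6: place WN@(3,5)
Op 7: place WQ@(2,1)
Op 8: place BR@(3,4)
Op 9: place BB@(0,3)
Per-piece attacks for B:
  BB@(0,3): attacks (1,4) (2,5) (1,2) (2,1) [ray(1,-1) blocked at (2,1)]
  BN@(1,5): attacks (2,3) (3,4) (0,3)
  BK@(3,0): attacks (3,1) (4,0) (2,0) (4,1) (2,1)
  BR@(3,4): attacks (3,5) (3,3) (3,2) (3,1) (3,0) (4,4) (5,4) (2,4) (1,4) (0,4) [ray(0,1) blocked at (3,5); ray(0,-1) blocked at (3,0)]
  BQ@(4,5): attacks (4,4) (4,3) (4,2) (4,1) (4,0) (5,5) (3,5) (5,4) (3,4) [ray(-1,0) blocked at (3,5); ray(-1,-1) blocked at (3,4)]
Union (22 distinct): (0,3) (0,4) (1,2) (1,4) (2,0) (2,1) (2,3) (2,4) (2,5) (3,0) (3,1) (3,2) (3,3) (3,4) (3,5) (4,0) (4,1) (4,2) (4,3) (4,4) (5,4) (5,5)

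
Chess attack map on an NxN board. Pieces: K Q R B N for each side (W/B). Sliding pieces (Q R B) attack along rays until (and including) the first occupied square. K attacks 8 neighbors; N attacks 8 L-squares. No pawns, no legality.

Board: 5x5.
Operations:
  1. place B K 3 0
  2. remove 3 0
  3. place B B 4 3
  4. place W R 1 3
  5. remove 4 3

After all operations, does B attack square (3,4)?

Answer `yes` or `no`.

Answer: no

Derivation:
Op 1: place BK@(3,0)
Op 2: remove (3,0)
Op 3: place BB@(4,3)
Op 4: place WR@(1,3)
Op 5: remove (4,3)
Per-piece attacks for B:
B attacks (3,4): no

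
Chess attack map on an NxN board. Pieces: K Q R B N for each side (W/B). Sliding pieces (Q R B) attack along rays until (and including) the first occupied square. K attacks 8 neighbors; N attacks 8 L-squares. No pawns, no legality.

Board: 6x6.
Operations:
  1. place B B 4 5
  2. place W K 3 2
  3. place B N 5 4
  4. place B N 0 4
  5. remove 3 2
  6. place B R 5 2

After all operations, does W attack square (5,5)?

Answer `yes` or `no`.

Answer: no

Derivation:
Op 1: place BB@(4,5)
Op 2: place WK@(3,2)
Op 3: place BN@(5,4)
Op 4: place BN@(0,4)
Op 5: remove (3,2)
Op 6: place BR@(5,2)
Per-piece attacks for W:
W attacks (5,5): no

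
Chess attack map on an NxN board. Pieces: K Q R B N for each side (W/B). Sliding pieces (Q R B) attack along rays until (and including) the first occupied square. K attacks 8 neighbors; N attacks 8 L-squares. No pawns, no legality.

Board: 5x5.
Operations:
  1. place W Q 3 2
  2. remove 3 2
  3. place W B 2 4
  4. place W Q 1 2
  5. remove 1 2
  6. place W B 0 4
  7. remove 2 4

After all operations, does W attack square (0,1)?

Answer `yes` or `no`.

Answer: no

Derivation:
Op 1: place WQ@(3,2)
Op 2: remove (3,2)
Op 3: place WB@(2,4)
Op 4: place WQ@(1,2)
Op 5: remove (1,2)
Op 6: place WB@(0,4)
Op 7: remove (2,4)
Per-piece attacks for W:
  WB@(0,4): attacks (1,3) (2,2) (3,1) (4,0)
W attacks (0,1): no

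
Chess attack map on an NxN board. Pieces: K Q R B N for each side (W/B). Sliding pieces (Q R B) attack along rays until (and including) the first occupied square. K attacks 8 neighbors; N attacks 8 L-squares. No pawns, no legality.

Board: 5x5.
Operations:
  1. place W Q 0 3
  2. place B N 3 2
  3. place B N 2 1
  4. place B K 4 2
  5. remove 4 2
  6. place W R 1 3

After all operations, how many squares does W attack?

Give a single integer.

Answer: 14

Derivation:
Op 1: place WQ@(0,3)
Op 2: place BN@(3,2)
Op 3: place BN@(2,1)
Op 4: place BK@(4,2)
Op 5: remove (4,2)
Op 6: place WR@(1,3)
Per-piece attacks for W:
  WQ@(0,3): attacks (0,4) (0,2) (0,1) (0,0) (1,3) (1,4) (1,2) (2,1) [ray(1,0) blocked at (1,3); ray(1,-1) blocked at (2,1)]
  WR@(1,3): attacks (1,4) (1,2) (1,1) (1,0) (2,3) (3,3) (4,3) (0,3) [ray(-1,0) blocked at (0,3)]
Union (14 distinct): (0,0) (0,1) (0,2) (0,3) (0,4) (1,0) (1,1) (1,2) (1,3) (1,4) (2,1) (2,3) (3,3) (4,3)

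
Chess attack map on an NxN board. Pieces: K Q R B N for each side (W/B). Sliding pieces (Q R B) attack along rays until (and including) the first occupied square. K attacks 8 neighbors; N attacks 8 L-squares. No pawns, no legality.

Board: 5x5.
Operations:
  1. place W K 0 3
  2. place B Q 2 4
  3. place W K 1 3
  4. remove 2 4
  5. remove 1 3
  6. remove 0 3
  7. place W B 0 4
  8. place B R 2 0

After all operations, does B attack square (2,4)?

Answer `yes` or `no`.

Answer: yes

Derivation:
Op 1: place WK@(0,3)
Op 2: place BQ@(2,4)
Op 3: place WK@(1,3)
Op 4: remove (2,4)
Op 5: remove (1,3)
Op 6: remove (0,3)
Op 7: place WB@(0,4)
Op 8: place BR@(2,0)
Per-piece attacks for B:
  BR@(2,0): attacks (2,1) (2,2) (2,3) (2,4) (3,0) (4,0) (1,0) (0,0)
B attacks (2,4): yes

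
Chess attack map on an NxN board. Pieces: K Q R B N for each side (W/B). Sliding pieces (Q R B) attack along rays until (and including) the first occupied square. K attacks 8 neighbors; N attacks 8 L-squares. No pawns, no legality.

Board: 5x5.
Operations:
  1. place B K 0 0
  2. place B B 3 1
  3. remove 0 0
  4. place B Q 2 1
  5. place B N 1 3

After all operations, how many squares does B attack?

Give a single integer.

Op 1: place BK@(0,0)
Op 2: place BB@(3,1)
Op 3: remove (0,0)
Op 4: place BQ@(2,1)
Op 5: place BN@(1,3)
Per-piece attacks for B:
  BN@(1,3): attacks (3,4) (2,1) (3,2) (0,1)
  BQ@(2,1): attacks (2,2) (2,3) (2,4) (2,0) (3,1) (1,1) (0,1) (3,2) (4,3) (3,0) (1,2) (0,3) (1,0) [ray(1,0) blocked at (3,1)]
  BB@(3,1): attacks (4,2) (4,0) (2,2) (1,3) (2,0) [ray(-1,1) blocked at (1,3)]
Union (18 distinct): (0,1) (0,3) (1,0) (1,1) (1,2) (1,3) (2,0) (2,1) (2,2) (2,3) (2,4) (3,0) (3,1) (3,2) (3,4) (4,0) (4,2) (4,3)

Answer: 18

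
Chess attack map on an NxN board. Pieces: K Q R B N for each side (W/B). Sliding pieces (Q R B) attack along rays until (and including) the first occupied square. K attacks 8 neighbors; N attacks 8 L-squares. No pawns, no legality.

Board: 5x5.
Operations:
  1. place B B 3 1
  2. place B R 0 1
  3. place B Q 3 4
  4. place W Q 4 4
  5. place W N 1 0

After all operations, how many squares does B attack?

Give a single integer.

Answer: 21

Derivation:
Op 1: place BB@(3,1)
Op 2: place BR@(0,1)
Op 3: place BQ@(3,4)
Op 4: place WQ@(4,4)
Op 5: place WN@(1,0)
Per-piece attacks for B:
  BR@(0,1): attacks (0,2) (0,3) (0,4) (0,0) (1,1) (2,1) (3,1) [ray(1,0) blocked at (3,1)]
  BB@(3,1): attacks (4,2) (4,0) (2,2) (1,3) (0,4) (2,0)
  BQ@(3,4): attacks (3,3) (3,2) (3,1) (4,4) (2,4) (1,4) (0,4) (4,3) (2,3) (1,2) (0,1) [ray(0,-1) blocked at (3,1); ray(1,0) blocked at (4,4); ray(-1,-1) blocked at (0,1)]
Union (21 distinct): (0,0) (0,1) (0,2) (0,3) (0,4) (1,1) (1,2) (1,3) (1,4) (2,0) (2,1) (2,2) (2,3) (2,4) (3,1) (3,2) (3,3) (4,0) (4,2) (4,3) (4,4)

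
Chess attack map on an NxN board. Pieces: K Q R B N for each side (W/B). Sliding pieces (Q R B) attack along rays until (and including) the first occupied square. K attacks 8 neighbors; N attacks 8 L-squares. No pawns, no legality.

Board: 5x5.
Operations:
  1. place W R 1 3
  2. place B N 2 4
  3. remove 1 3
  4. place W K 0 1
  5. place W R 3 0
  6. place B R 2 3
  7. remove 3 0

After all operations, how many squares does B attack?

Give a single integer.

Op 1: place WR@(1,3)
Op 2: place BN@(2,4)
Op 3: remove (1,3)
Op 4: place WK@(0,1)
Op 5: place WR@(3,0)
Op 6: place BR@(2,3)
Op 7: remove (3,0)
Per-piece attacks for B:
  BR@(2,3): attacks (2,4) (2,2) (2,1) (2,0) (3,3) (4,3) (1,3) (0,3) [ray(0,1) blocked at (2,4)]
  BN@(2,4): attacks (3,2) (4,3) (1,2) (0,3)
Union (10 distinct): (0,3) (1,2) (1,3) (2,0) (2,1) (2,2) (2,4) (3,2) (3,3) (4,3)

Answer: 10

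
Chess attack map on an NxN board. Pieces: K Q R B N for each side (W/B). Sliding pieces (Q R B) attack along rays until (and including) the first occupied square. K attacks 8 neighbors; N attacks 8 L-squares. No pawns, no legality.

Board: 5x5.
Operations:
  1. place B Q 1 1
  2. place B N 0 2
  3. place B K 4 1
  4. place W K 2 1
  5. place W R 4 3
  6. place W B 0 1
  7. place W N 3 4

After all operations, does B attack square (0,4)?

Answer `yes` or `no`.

Op 1: place BQ@(1,1)
Op 2: place BN@(0,2)
Op 3: place BK@(4,1)
Op 4: place WK@(2,1)
Op 5: place WR@(4,3)
Op 6: place WB@(0,1)
Op 7: place WN@(3,4)
Per-piece attacks for B:
  BN@(0,2): attacks (1,4) (2,3) (1,0) (2,1)
  BQ@(1,1): attacks (1,2) (1,3) (1,4) (1,0) (2,1) (0,1) (2,2) (3,3) (4,4) (2,0) (0,2) (0,0) [ray(1,0) blocked at (2,1); ray(-1,0) blocked at (0,1); ray(-1,1) blocked at (0,2)]
  BK@(4,1): attacks (4,2) (4,0) (3,1) (3,2) (3,0)
B attacks (0,4): no

Answer: no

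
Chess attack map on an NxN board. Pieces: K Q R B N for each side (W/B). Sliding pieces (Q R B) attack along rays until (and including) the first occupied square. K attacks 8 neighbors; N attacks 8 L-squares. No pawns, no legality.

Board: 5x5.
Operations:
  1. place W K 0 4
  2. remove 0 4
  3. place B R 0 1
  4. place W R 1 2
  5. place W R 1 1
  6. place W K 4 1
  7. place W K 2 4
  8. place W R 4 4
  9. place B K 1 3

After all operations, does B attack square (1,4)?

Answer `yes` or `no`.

Answer: yes

Derivation:
Op 1: place WK@(0,4)
Op 2: remove (0,4)
Op 3: place BR@(0,1)
Op 4: place WR@(1,2)
Op 5: place WR@(1,1)
Op 6: place WK@(4,1)
Op 7: place WK@(2,4)
Op 8: place WR@(4,4)
Op 9: place BK@(1,3)
Per-piece attacks for B:
  BR@(0,1): attacks (0,2) (0,3) (0,4) (0,0) (1,1) [ray(1,0) blocked at (1,1)]
  BK@(1,3): attacks (1,4) (1,2) (2,3) (0,3) (2,4) (2,2) (0,4) (0,2)
B attacks (1,4): yes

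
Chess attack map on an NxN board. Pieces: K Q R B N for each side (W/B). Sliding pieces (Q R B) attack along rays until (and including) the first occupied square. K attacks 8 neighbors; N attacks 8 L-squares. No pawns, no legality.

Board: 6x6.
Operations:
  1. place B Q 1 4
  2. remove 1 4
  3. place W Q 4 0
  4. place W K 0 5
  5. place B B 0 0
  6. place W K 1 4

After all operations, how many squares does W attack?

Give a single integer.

Op 1: place BQ@(1,4)
Op 2: remove (1,4)
Op 3: place WQ@(4,0)
Op 4: place WK@(0,5)
Op 5: place BB@(0,0)
Op 6: place WK@(1,4)
Per-piece attacks for W:
  WK@(0,5): attacks (0,4) (1,5) (1,4)
  WK@(1,4): attacks (1,5) (1,3) (2,4) (0,4) (2,5) (2,3) (0,5) (0,3)
  WQ@(4,0): attacks (4,1) (4,2) (4,3) (4,4) (4,5) (5,0) (3,0) (2,0) (1,0) (0,0) (5,1) (3,1) (2,2) (1,3) (0,4) [ray(-1,0) blocked at (0,0)]
Union (22 distinct): (0,0) (0,3) (0,4) (0,5) (1,0) (1,3) (1,4) (1,5) (2,0) (2,2) (2,3) (2,4) (2,5) (3,0) (3,1) (4,1) (4,2) (4,3) (4,4) (4,5) (5,0) (5,1)

Answer: 22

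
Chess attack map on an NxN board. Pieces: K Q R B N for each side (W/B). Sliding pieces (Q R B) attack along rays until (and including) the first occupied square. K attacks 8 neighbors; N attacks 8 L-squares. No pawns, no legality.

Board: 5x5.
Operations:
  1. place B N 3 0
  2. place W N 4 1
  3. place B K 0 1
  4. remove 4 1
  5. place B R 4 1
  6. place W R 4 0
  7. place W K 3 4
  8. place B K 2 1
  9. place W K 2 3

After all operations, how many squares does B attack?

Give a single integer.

Op 1: place BN@(3,0)
Op 2: place WN@(4,1)
Op 3: place BK@(0,1)
Op 4: remove (4,1)
Op 5: place BR@(4,1)
Op 6: place WR@(4,0)
Op 7: place WK@(3,4)
Op 8: place BK@(2,1)
Op 9: place WK@(2,3)
Per-piece attacks for B:
  BK@(0,1): attacks (0,2) (0,0) (1,1) (1,2) (1,0)
  BK@(2,1): attacks (2,2) (2,0) (3,1) (1,1) (3,2) (3,0) (1,2) (1,0)
  BN@(3,0): attacks (4,2) (2,2) (1,1)
  BR@(4,1): attacks (4,2) (4,3) (4,4) (4,0) (3,1) (2,1) [ray(0,-1) blocked at (4,0); ray(-1,0) blocked at (2,1)]
Union (15 distinct): (0,0) (0,2) (1,0) (1,1) (1,2) (2,0) (2,1) (2,2) (3,0) (3,1) (3,2) (4,0) (4,2) (4,3) (4,4)

Answer: 15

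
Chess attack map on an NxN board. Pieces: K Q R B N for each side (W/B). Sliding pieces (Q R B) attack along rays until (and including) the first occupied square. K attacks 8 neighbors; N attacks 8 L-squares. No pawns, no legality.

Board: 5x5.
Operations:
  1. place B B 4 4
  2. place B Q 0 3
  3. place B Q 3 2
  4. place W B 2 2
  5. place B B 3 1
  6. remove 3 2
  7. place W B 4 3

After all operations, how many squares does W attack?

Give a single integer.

Op 1: place BB@(4,4)
Op 2: place BQ@(0,3)
Op 3: place BQ@(3,2)
Op 4: place WB@(2,2)
Op 5: place BB@(3,1)
Op 6: remove (3,2)
Op 7: place WB@(4,3)
Per-piece attacks for W:
  WB@(2,2): attacks (3,3) (4,4) (3,1) (1,3) (0,4) (1,1) (0,0) [ray(1,1) blocked at (4,4); ray(1,-1) blocked at (3,1)]
  WB@(4,3): attacks (3,4) (3,2) (2,1) (1,0)
Union (11 distinct): (0,0) (0,4) (1,0) (1,1) (1,3) (2,1) (3,1) (3,2) (3,3) (3,4) (4,4)

Answer: 11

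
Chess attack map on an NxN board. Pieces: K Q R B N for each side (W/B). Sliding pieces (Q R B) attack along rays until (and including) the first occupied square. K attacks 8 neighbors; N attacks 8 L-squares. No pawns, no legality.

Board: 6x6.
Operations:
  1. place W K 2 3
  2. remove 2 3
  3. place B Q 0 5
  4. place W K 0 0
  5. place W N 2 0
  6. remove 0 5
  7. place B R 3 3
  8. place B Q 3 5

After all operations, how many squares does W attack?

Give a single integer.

Op 1: place WK@(2,3)
Op 2: remove (2,3)
Op 3: place BQ@(0,5)
Op 4: place WK@(0,0)
Op 5: place WN@(2,0)
Op 6: remove (0,5)
Op 7: place BR@(3,3)
Op 8: place BQ@(3,5)
Per-piece attacks for W:
  WK@(0,0): attacks (0,1) (1,0) (1,1)
  WN@(2,0): attacks (3,2) (4,1) (1,2) (0,1)
Union (6 distinct): (0,1) (1,0) (1,1) (1,2) (3,2) (4,1)

Answer: 6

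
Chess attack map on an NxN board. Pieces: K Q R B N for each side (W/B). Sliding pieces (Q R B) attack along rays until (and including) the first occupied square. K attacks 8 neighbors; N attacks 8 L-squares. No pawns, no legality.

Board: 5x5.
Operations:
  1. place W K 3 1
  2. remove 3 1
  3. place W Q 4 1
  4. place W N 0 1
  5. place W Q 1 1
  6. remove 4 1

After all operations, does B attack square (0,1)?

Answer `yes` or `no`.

Answer: no

Derivation:
Op 1: place WK@(3,1)
Op 2: remove (3,1)
Op 3: place WQ@(4,1)
Op 4: place WN@(0,1)
Op 5: place WQ@(1,1)
Op 6: remove (4,1)
Per-piece attacks for B:
B attacks (0,1): no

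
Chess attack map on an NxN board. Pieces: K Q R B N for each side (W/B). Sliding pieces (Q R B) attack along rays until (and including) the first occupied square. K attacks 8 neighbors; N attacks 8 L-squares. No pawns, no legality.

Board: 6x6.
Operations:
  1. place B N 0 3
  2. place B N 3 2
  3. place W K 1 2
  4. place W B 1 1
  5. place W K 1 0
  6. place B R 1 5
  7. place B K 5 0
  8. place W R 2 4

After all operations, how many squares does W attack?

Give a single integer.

Answer: 18

Derivation:
Op 1: place BN@(0,3)
Op 2: place BN@(3,2)
Op 3: place WK@(1,2)
Op 4: place WB@(1,1)
Op 5: place WK@(1,0)
Op 6: place BR@(1,5)
Op 7: place BK@(5,0)
Op 8: place WR@(2,4)
Per-piece attacks for W:
  WK@(1,0): attacks (1,1) (2,0) (0,0) (2,1) (0,1)
  WB@(1,1): attacks (2,2) (3,3) (4,4) (5,5) (2,0) (0,2) (0,0)
  WK@(1,2): attacks (1,3) (1,1) (2,2) (0,2) (2,3) (2,1) (0,3) (0,1)
  WR@(2,4): attacks (2,5) (2,3) (2,2) (2,1) (2,0) (3,4) (4,4) (5,4) (1,4) (0,4)
Union (18 distinct): (0,0) (0,1) (0,2) (0,3) (0,4) (1,1) (1,3) (1,4) (2,0) (2,1) (2,2) (2,3) (2,5) (3,3) (3,4) (4,4) (5,4) (5,5)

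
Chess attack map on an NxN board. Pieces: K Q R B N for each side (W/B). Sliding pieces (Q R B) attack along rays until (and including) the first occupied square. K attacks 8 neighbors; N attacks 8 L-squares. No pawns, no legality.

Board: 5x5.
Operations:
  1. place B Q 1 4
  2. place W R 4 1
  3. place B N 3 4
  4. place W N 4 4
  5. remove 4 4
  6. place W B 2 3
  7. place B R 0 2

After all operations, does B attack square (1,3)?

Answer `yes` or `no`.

Op 1: place BQ@(1,4)
Op 2: place WR@(4,1)
Op 3: place BN@(3,4)
Op 4: place WN@(4,4)
Op 5: remove (4,4)
Op 6: place WB@(2,3)
Op 7: place BR@(0,2)
Per-piece attacks for B:
  BR@(0,2): attacks (0,3) (0,4) (0,1) (0,0) (1,2) (2,2) (3,2) (4,2)
  BQ@(1,4): attacks (1,3) (1,2) (1,1) (1,0) (2,4) (3,4) (0,4) (2,3) (0,3) [ray(1,0) blocked at (3,4); ray(1,-1) blocked at (2,3)]
  BN@(3,4): attacks (4,2) (2,2) (1,3)
B attacks (1,3): yes

Answer: yes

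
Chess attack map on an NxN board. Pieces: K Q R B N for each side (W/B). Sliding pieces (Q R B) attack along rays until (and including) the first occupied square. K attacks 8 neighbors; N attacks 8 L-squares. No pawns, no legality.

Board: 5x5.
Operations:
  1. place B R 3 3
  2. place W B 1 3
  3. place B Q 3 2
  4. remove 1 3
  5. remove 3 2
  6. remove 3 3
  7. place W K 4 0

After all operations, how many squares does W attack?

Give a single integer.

Op 1: place BR@(3,3)
Op 2: place WB@(1,3)
Op 3: place BQ@(3,2)
Op 4: remove (1,3)
Op 5: remove (3,2)
Op 6: remove (3,3)
Op 7: place WK@(4,0)
Per-piece attacks for W:
  WK@(4,0): attacks (4,1) (3,0) (3,1)
Union (3 distinct): (3,0) (3,1) (4,1)

Answer: 3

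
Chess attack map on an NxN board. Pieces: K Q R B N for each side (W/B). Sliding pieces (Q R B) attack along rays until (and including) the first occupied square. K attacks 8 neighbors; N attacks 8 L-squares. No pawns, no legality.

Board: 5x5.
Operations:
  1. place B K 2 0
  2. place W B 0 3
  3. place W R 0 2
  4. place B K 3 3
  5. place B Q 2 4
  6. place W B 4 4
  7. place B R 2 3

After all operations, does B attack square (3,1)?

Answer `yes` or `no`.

Answer: yes

Derivation:
Op 1: place BK@(2,0)
Op 2: place WB@(0,3)
Op 3: place WR@(0,2)
Op 4: place BK@(3,3)
Op 5: place BQ@(2,4)
Op 6: place WB@(4,4)
Op 7: place BR@(2,3)
Per-piece attacks for B:
  BK@(2,0): attacks (2,1) (3,0) (1,0) (3,1) (1,1)
  BR@(2,3): attacks (2,4) (2,2) (2,1) (2,0) (3,3) (1,3) (0,3) [ray(0,1) blocked at (2,4); ray(0,-1) blocked at (2,0); ray(1,0) blocked at (3,3); ray(-1,0) blocked at (0,3)]
  BQ@(2,4): attacks (2,3) (3,4) (4,4) (1,4) (0,4) (3,3) (1,3) (0,2) [ray(0,-1) blocked at (2,3); ray(1,0) blocked at (4,4); ray(1,-1) blocked at (3,3); ray(-1,-1) blocked at (0,2)]
  BK@(3,3): attacks (3,4) (3,2) (4,3) (2,3) (4,4) (4,2) (2,4) (2,2)
B attacks (3,1): yes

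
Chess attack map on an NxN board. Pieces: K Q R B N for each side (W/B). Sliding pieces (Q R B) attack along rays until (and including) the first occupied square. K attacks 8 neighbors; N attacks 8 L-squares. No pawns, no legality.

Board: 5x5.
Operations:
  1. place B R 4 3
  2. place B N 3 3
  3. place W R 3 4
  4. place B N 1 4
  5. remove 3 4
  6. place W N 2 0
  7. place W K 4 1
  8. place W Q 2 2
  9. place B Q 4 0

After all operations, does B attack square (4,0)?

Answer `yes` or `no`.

Answer: no

Derivation:
Op 1: place BR@(4,3)
Op 2: place BN@(3,3)
Op 3: place WR@(3,4)
Op 4: place BN@(1,4)
Op 5: remove (3,4)
Op 6: place WN@(2,0)
Op 7: place WK@(4,1)
Op 8: place WQ@(2,2)
Op 9: place BQ@(4,0)
Per-piece attacks for B:
  BN@(1,4): attacks (2,2) (3,3) (0,2)
  BN@(3,3): attacks (1,4) (4,1) (2,1) (1,2)
  BQ@(4,0): attacks (4,1) (3,0) (2,0) (3,1) (2,2) [ray(0,1) blocked at (4,1); ray(-1,0) blocked at (2,0); ray(-1,1) blocked at (2,2)]
  BR@(4,3): attacks (4,4) (4,2) (4,1) (3,3) [ray(0,-1) blocked at (4,1); ray(-1,0) blocked at (3,3)]
B attacks (4,0): no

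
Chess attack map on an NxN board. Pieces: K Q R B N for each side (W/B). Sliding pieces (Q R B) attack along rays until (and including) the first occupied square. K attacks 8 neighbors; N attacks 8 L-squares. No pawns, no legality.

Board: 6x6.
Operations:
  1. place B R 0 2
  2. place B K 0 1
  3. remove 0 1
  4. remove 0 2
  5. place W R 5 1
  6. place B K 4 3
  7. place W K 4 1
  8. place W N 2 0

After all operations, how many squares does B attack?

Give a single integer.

Answer: 8

Derivation:
Op 1: place BR@(0,2)
Op 2: place BK@(0,1)
Op 3: remove (0,1)
Op 4: remove (0,2)
Op 5: place WR@(5,1)
Op 6: place BK@(4,3)
Op 7: place WK@(4,1)
Op 8: place WN@(2,0)
Per-piece attacks for B:
  BK@(4,3): attacks (4,4) (4,2) (5,3) (3,3) (5,4) (5,2) (3,4) (3,2)
Union (8 distinct): (3,2) (3,3) (3,4) (4,2) (4,4) (5,2) (5,3) (5,4)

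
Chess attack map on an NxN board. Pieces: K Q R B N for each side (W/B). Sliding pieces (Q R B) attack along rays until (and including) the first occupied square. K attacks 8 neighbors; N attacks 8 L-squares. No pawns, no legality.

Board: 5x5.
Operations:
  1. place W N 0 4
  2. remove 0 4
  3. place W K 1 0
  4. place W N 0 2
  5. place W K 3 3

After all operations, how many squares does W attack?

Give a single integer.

Answer: 15

Derivation:
Op 1: place WN@(0,4)
Op 2: remove (0,4)
Op 3: place WK@(1,0)
Op 4: place WN@(0,2)
Op 5: place WK@(3,3)
Per-piece attacks for W:
  WN@(0,2): attacks (1,4) (2,3) (1,0) (2,1)
  WK@(1,0): attacks (1,1) (2,0) (0,0) (2,1) (0,1)
  WK@(3,3): attacks (3,4) (3,2) (4,3) (2,3) (4,4) (4,2) (2,4) (2,2)
Union (15 distinct): (0,0) (0,1) (1,0) (1,1) (1,4) (2,0) (2,1) (2,2) (2,3) (2,4) (3,2) (3,4) (4,2) (4,3) (4,4)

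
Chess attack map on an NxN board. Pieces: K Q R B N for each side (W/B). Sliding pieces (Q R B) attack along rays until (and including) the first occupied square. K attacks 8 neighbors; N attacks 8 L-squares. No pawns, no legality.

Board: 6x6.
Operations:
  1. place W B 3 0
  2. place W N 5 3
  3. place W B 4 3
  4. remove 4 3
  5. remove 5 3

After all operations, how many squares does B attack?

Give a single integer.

Answer: 0

Derivation:
Op 1: place WB@(3,0)
Op 2: place WN@(5,3)
Op 3: place WB@(4,3)
Op 4: remove (4,3)
Op 5: remove (5,3)
Per-piece attacks for B:
Union (0 distinct): (none)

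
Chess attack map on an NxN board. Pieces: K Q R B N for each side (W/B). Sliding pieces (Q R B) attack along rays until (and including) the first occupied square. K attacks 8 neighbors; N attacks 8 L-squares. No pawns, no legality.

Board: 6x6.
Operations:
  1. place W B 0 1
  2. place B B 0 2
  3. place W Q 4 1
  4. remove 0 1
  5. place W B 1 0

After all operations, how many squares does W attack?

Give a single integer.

Op 1: place WB@(0,1)
Op 2: place BB@(0,2)
Op 3: place WQ@(4,1)
Op 4: remove (0,1)
Op 5: place WB@(1,0)
Per-piece attacks for W:
  WB@(1,0): attacks (2,1) (3,2) (4,3) (5,4) (0,1)
  WQ@(4,1): attacks (4,2) (4,3) (4,4) (4,5) (4,0) (5,1) (3,1) (2,1) (1,1) (0,1) (5,2) (5,0) (3,2) (2,3) (1,4) (0,5) (3,0)
Union (18 distinct): (0,1) (0,5) (1,1) (1,4) (2,1) (2,3) (3,0) (3,1) (3,2) (4,0) (4,2) (4,3) (4,4) (4,5) (5,0) (5,1) (5,2) (5,4)

Answer: 18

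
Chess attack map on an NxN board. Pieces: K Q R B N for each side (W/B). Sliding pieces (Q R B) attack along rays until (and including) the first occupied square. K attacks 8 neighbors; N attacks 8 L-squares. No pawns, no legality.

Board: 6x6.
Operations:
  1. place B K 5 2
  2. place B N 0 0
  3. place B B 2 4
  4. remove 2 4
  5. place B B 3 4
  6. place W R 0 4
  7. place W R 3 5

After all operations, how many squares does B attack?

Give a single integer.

Answer: 12

Derivation:
Op 1: place BK@(5,2)
Op 2: place BN@(0,0)
Op 3: place BB@(2,4)
Op 4: remove (2,4)
Op 5: place BB@(3,4)
Op 6: place WR@(0,4)
Op 7: place WR@(3,5)
Per-piece attacks for B:
  BN@(0,0): attacks (1,2) (2,1)
  BB@(3,4): attacks (4,5) (4,3) (5,2) (2,5) (2,3) (1,2) (0,1) [ray(1,-1) blocked at (5,2)]
  BK@(5,2): attacks (5,3) (5,1) (4,2) (4,3) (4,1)
Union (12 distinct): (0,1) (1,2) (2,1) (2,3) (2,5) (4,1) (4,2) (4,3) (4,5) (5,1) (5,2) (5,3)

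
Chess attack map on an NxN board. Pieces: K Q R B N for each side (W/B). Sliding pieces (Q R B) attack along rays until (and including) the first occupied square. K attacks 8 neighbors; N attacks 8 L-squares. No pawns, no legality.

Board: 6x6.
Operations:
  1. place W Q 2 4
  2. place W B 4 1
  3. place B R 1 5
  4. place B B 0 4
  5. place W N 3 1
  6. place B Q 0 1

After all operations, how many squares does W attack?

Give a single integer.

Op 1: place WQ@(2,4)
Op 2: place WB@(4,1)
Op 3: place BR@(1,5)
Op 4: place BB@(0,4)
Op 5: place WN@(3,1)
Op 6: place BQ@(0,1)
Per-piece attacks for W:
  WQ@(2,4): attacks (2,5) (2,3) (2,2) (2,1) (2,0) (3,4) (4,4) (5,4) (1,4) (0,4) (3,5) (3,3) (4,2) (5,1) (1,5) (1,3) (0,2) [ray(-1,0) blocked at (0,4); ray(-1,1) blocked at (1,5)]
  WN@(3,1): attacks (4,3) (5,2) (2,3) (1,2) (5,0) (1,0)
  WB@(4,1): attacks (5,2) (5,0) (3,2) (2,3) (1,4) (0,5) (3,0)
Union (25 distinct): (0,2) (0,4) (0,5) (1,0) (1,2) (1,3) (1,4) (1,5) (2,0) (2,1) (2,2) (2,3) (2,5) (3,0) (3,2) (3,3) (3,4) (3,5) (4,2) (4,3) (4,4) (5,0) (5,1) (5,2) (5,4)

Answer: 25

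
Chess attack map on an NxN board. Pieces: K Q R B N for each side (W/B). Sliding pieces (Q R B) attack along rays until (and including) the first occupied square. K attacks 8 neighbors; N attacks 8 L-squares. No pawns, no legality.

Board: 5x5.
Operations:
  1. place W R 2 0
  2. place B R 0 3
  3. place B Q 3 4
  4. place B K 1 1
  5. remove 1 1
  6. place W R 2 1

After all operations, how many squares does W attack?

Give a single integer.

Op 1: place WR@(2,0)
Op 2: place BR@(0,3)
Op 3: place BQ@(3,4)
Op 4: place BK@(1,1)
Op 5: remove (1,1)
Op 6: place WR@(2,1)
Per-piece attacks for W:
  WR@(2,0): attacks (2,1) (3,0) (4,0) (1,0) (0,0) [ray(0,1) blocked at (2,1)]
  WR@(2,1): attacks (2,2) (2,3) (2,4) (2,0) (3,1) (4,1) (1,1) (0,1) [ray(0,-1) blocked at (2,0)]
Union (13 distinct): (0,0) (0,1) (1,0) (1,1) (2,0) (2,1) (2,2) (2,3) (2,4) (3,0) (3,1) (4,0) (4,1)

Answer: 13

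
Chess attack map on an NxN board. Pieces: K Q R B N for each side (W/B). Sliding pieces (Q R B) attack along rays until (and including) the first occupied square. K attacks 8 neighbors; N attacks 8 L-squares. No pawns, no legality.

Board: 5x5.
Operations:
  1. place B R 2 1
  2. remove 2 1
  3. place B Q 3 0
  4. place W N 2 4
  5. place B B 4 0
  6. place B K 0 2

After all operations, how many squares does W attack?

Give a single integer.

Answer: 4

Derivation:
Op 1: place BR@(2,1)
Op 2: remove (2,1)
Op 3: place BQ@(3,0)
Op 4: place WN@(2,4)
Op 5: place BB@(4,0)
Op 6: place BK@(0,2)
Per-piece attacks for W:
  WN@(2,4): attacks (3,2) (4,3) (1,2) (0,3)
Union (4 distinct): (0,3) (1,2) (3,2) (4,3)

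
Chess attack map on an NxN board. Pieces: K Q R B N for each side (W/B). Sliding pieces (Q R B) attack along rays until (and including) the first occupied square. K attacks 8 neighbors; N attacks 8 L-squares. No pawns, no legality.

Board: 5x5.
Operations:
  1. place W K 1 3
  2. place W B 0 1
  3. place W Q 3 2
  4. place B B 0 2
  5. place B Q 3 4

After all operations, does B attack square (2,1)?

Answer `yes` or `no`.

Op 1: place WK@(1,3)
Op 2: place WB@(0,1)
Op 3: place WQ@(3,2)
Op 4: place BB@(0,2)
Op 5: place BQ@(3,4)
Per-piece attacks for B:
  BB@(0,2): attacks (1,3) (1,1) (2,0) [ray(1,1) blocked at (1,3)]
  BQ@(3,4): attacks (3,3) (3,2) (4,4) (2,4) (1,4) (0,4) (4,3) (2,3) (1,2) (0,1) [ray(0,-1) blocked at (3,2); ray(-1,-1) blocked at (0,1)]
B attacks (2,1): no

Answer: no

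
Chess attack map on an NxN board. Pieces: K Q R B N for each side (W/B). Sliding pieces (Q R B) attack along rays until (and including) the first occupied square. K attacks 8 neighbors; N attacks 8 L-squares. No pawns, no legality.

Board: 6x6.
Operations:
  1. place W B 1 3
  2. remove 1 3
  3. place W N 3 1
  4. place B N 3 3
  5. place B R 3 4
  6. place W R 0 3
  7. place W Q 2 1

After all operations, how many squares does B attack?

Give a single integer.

Answer: 13

Derivation:
Op 1: place WB@(1,3)
Op 2: remove (1,3)
Op 3: place WN@(3,1)
Op 4: place BN@(3,3)
Op 5: place BR@(3,4)
Op 6: place WR@(0,3)
Op 7: place WQ@(2,1)
Per-piece attacks for B:
  BN@(3,3): attacks (4,5) (5,4) (2,5) (1,4) (4,1) (5,2) (2,1) (1,2)
  BR@(3,4): attacks (3,5) (3,3) (4,4) (5,4) (2,4) (1,4) (0,4) [ray(0,-1) blocked at (3,3)]
Union (13 distinct): (0,4) (1,2) (1,4) (2,1) (2,4) (2,5) (3,3) (3,5) (4,1) (4,4) (4,5) (5,2) (5,4)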